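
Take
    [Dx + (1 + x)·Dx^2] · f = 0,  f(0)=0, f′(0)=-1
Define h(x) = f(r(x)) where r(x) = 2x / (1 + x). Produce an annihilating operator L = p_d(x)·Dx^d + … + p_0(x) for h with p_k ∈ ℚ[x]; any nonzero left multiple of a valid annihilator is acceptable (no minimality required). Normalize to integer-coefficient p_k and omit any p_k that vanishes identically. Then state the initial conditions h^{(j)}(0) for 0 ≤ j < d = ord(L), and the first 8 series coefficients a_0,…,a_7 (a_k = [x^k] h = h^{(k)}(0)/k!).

L = (4 + 6·x)·Dx + (1 + 4·x + 3·x^2)·Dx^2  (order 2).
h: a_k = 0, -2, 4, -26/3, 20, -242/5, 364/3, -2186/7, …
ICs: h(0) = 0, h′(0) = -2.

f: a_k = 0, -1, 1/2, -1/3, 1/4, -1/5, 1/6, -1/7, …
f∘r: x↦r, Dx↦Dx/r' in L_f ⇒ L₀.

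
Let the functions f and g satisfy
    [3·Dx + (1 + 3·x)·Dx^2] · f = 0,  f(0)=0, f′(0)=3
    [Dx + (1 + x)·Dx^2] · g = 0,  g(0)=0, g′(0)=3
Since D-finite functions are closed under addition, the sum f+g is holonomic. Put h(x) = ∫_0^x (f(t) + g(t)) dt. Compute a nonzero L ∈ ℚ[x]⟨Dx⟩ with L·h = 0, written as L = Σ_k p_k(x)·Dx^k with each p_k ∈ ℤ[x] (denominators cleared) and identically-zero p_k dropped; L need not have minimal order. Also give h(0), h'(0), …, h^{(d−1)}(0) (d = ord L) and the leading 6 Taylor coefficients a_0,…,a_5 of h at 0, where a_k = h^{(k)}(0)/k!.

f: a_k = 0, 3, -9/2, 9, -81/4, 243/5, …
g: a_k = 0, 3, -3/2, 1, -3/4, 3/5, …
Sum ⇒ L₀ = lclm(L_f,L_g) in ℚ(x)⟨Dx⟩.
h=∫₀ˣh₀: take L = L₀·Dx.
L = 6·Dx^2 + (8 + 12·x)·Dx^3 + (1 + 4·x + 3·x^2)·Dx^4  (order 4).
h: a_k = 0, 0, 3, -2, 5/2, -21/5, …
ICs: h(0) = 0, h′(0) = 0, h′′(0) = 6, h′′′(0) = -12.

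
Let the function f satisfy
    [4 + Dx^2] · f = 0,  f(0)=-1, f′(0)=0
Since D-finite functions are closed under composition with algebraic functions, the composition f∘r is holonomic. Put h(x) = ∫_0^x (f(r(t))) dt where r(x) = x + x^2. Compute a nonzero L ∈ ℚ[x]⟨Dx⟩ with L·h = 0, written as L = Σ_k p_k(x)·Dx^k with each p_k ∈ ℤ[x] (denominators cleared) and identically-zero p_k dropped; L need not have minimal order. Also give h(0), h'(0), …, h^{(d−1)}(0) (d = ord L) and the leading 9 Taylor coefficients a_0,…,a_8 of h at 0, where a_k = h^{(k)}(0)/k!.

L = (4 + 24·x + 48·x^2 + 32·x^3)·Dx - 2·Dx^2 + (1 + 2·x)·Dx^3  (order 3).
h: a_k = 0, -1, 0, 2/3, 1, 4/15, -4/9, -176/315, -4/15, …
ICs: h(0) = 0, h′(0) = -1, h′′(0) = 0.

f: a_k = -1, 0, 2, 0, -2/3, 0, 4/45, 0, -2/315, …
L₀ from L_f via x↦r, Dx↦r'^{-1}Dx.
h=∫₀ˣh₀: take L = L₀·Dx.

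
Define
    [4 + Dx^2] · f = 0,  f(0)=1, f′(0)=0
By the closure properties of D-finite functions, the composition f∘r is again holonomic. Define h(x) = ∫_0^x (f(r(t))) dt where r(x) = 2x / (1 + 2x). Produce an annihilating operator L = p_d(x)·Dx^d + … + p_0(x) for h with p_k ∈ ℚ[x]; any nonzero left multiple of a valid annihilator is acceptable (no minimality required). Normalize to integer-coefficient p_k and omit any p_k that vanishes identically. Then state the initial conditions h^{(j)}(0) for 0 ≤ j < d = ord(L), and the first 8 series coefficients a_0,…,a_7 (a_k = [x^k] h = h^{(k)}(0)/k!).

L = 16·Dx + (4 + 24·x + 48·x^2 + 32·x^3)·Dx^2 + (1 + 8·x + 24·x^2 + 32·x^3 + 16·x^4)·Dx^3  (order 3).
h: a_k = 0, 1, 0, -8/3, 8, -256/15, 256/9, -1408/45, …
ICs: h(0) = 0, h′(0) = 1, h′′(0) = 0.

f: a_k = 1, 0, -2, 0, 2/3, 0, -4/45, 0, …
Change of var in L_f (x↦r) gives L₀.
h=∫₀ˣh₀: take L = L₀·Dx.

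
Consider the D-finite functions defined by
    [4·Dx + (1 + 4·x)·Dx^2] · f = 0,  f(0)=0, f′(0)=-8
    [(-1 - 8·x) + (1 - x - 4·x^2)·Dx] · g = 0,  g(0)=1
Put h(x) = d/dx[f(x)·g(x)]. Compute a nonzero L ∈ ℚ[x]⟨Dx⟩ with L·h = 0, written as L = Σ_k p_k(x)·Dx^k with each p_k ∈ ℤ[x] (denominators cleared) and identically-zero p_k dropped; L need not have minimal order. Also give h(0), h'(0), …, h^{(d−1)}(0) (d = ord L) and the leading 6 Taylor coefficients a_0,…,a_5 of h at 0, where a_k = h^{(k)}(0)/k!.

f: a_k = 0, -8, 16, -128/3, 128, -2048/5, …
g: a_k = 1, 1, 5, 9, 29, 65, …
f·g: L₀ = L_f ⊗_s L_g, ord ≤ 2·1.
h₀' ⇒ L via d/dx closure of L₀.
L = (152 + 864·x + 2304·x^2) + (1 + 100·x + 960·x^2 + 1792·x^3)·Dx + (-3 - 25·x - 24·x^2 + 176·x^3 + 256·x^4)·Dx^2  (order 2).
h: a_k = -8, 16, -200, 1120/3, -8744/3, 34672/5, …
ICs: h(0) = -8, h′(0) = 16.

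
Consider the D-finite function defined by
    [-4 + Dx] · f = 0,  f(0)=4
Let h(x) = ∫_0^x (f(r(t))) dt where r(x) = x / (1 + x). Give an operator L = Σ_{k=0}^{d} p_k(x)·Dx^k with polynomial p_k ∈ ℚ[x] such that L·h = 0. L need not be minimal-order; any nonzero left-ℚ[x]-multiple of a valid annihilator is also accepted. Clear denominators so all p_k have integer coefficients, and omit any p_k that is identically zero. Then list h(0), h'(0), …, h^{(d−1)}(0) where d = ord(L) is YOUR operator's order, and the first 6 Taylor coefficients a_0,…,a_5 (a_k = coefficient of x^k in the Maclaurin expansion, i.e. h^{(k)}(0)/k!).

L = -4·Dx + (1 + 2·x + x^2)·Dx^2  (order 2).
h: a_k = 0, 4, 8, 16/3, -4/3, -16/15, …
ICs: h(0) = 0, h′(0) = 4.

f: a_k = 4, 16, 32, 128/3, 128/3, 512/15, …
h₀=f(r): pull back L_f along r ⇒ L₀.
∫: right-multiply L₀ by Dx.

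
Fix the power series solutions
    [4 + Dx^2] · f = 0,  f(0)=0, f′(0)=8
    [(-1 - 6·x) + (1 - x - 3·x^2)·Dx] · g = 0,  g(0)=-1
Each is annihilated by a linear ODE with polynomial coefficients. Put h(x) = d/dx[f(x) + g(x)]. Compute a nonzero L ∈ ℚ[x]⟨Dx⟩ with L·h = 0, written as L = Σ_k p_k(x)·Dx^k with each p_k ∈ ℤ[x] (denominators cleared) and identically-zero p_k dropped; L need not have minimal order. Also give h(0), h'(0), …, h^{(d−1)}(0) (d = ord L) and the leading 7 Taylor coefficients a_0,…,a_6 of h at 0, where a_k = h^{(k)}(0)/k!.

L = (976 + 5056·x + 17104·x^2 + 11760·x^3 + 18720·x^4 + 3888·x^5 + 3888·x^6) + (-92 - 516·x + 372·x^2 + 1232·x^3 + 2280·x^4 + 3240·x^5 + 1512·x^6 + 1296·x^7)·Dx + (244 + 1264·x + 4276·x^2 + 2940·x^3 + 4680·x^4 + 972·x^5 + 972·x^6)·Dx^2 + (-23 - 129·x + 93·x^2 + 308·x^3 + 570·x^4 + 810·x^5 + 378·x^6 + 324·x^7)·Dx^3  (order 3).
h: a_k = 7, -8, -37, -76, -584/3, -582, -68387/45, …
ICs: h(0) = 7, h′(0) = -8, h′′(0) = -74.

f: a_k = 0, 8, 0, -16/3, 0, 16/15, 0, …
g: a_k = -1, -1, -4, -7, -19, -40, -97, …
L₀ := lclm(L_f,L_g); ord L₀ ≤ 2+1.
h₀' ⇒ L via d/dx closure of L₀.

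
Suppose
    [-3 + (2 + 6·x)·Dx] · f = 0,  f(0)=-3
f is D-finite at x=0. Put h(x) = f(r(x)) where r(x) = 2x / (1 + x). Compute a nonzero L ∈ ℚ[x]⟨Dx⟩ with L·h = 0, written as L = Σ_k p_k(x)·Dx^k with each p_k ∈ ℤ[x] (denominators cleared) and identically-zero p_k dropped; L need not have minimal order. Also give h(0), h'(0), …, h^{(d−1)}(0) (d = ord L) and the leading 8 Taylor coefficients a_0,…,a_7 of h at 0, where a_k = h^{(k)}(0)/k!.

f: a_k = -3, -9/2, 27/8, -81/16, 1215/128, -5103/256, 45927/1024, -216513/2048, …
h₀=f(r): pull back L_f along r ⇒ L₀.
L = -3 + (1 + 8·x + 7·x^2)·Dx  (order 1).
h: a_k = -3, -9, 45/2, -153/2, 2583/8, -12411/8, 128961/16, -704925/16, …
ICs: h(0) = -3.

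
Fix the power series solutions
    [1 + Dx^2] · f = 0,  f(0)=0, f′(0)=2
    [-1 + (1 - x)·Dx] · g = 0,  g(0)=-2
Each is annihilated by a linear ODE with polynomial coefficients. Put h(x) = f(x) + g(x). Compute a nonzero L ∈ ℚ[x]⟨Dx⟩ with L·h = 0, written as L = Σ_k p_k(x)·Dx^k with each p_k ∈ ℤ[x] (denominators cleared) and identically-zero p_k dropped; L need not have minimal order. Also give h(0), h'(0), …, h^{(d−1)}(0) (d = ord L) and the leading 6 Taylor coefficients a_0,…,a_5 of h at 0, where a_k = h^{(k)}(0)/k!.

L = (-7 + 2·x - x^2) + (3 - 5·x + 3·x^2 - x^3)·Dx + (-7 + 2·x - x^2)·Dx^2 + (3 - 5·x + 3·x^2 - x^3)·Dx^3  (order 3).
h: a_k = -2, 0, -2, -7/3, -2, -119/60, …
ICs: h(0) = -2, h′(0) = 0, h′′(0) = -4.

f: a_k = 0, 2, 0, -1/3, 0, 1/60, …
g: a_k = -2, -2, -2, -2, -2, -2, …
h₀=f+g: left-lcm gives L₀, ord ≤ 3.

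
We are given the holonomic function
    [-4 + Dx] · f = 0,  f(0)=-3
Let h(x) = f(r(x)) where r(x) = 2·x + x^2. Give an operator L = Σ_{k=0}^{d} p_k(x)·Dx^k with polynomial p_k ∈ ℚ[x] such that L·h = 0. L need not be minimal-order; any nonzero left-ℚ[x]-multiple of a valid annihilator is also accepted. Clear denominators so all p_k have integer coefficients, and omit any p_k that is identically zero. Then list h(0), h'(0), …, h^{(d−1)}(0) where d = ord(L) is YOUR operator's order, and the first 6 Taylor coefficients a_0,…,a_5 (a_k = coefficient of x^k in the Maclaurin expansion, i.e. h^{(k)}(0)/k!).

f: a_k = -3, -12, -24, -32, -32, -128/5, …
Substitute x→r, Dx→(1/r')Dx; clear ⇒ L₀.
L = (-8 - 8·x) + Dx  (order 1).
h: a_k = -3, -24, -108, -352, -920, -10176/5, …
ICs: h(0) = -3.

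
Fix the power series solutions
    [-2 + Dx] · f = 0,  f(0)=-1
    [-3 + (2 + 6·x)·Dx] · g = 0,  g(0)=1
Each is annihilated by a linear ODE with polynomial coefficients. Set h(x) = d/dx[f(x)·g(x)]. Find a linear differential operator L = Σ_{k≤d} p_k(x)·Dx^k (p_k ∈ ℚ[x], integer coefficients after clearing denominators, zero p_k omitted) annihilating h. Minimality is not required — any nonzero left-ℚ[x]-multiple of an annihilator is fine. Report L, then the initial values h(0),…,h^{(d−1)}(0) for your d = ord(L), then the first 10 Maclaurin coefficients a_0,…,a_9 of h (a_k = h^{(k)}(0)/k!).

L = (31 + 168·x + 144·x^2) + (-14 - 66·x - 72·x^2)·Dx  (order 1).
h: a_k = -7/2, -31/4, -181/16, -241/96, -13279/768, 276497/7680, -9930589/92160, 56288873/184320, -18061579639/20643840, 934003019009/371589120, …
ICs: h(0) = -7/2.

f: a_k = -1, -2, -2, -4/3, -2/3, -4/15, -4/45, -8/315, -2/315, -4/2835, …
g: a_k = 1, 3/2, -9/8, 27/16, -405/128, 1701/256, -15309/1024, 72171/2048, -2814669/32768, 14073345/65536, …
Sym-product of L_f,L_g gives L₀ (≤ ord 1).
h₀' ⇒ L via d/dx closure of L₀.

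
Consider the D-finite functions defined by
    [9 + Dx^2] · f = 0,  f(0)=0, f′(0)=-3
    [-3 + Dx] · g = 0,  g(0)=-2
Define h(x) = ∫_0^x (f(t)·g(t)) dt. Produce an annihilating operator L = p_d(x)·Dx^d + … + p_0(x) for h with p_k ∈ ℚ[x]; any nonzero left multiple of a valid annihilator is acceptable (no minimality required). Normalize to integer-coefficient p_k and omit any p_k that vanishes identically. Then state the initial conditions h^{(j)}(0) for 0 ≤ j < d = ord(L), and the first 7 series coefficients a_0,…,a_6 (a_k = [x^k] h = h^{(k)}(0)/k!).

f: a_k = 0, -3, 0, 9/2, 0, -81/40, 0, …
g: a_k = -2, -6, -9, -9, -27/4, -81/20, -81/40, …
L₀ := L_f ⊗_s L_g (sym. prod.), ord ≤ 2.
h=∫₀ˣh₀: take L = L₀·Dx.
L = 18·Dx - 6·Dx^2 + Dx^3  (order 3).
h: a_k = 0, 0, 3, 6, 9/2, 0, -27/10, …
ICs: h(0) = 0, h′(0) = 0, h′′(0) = 6.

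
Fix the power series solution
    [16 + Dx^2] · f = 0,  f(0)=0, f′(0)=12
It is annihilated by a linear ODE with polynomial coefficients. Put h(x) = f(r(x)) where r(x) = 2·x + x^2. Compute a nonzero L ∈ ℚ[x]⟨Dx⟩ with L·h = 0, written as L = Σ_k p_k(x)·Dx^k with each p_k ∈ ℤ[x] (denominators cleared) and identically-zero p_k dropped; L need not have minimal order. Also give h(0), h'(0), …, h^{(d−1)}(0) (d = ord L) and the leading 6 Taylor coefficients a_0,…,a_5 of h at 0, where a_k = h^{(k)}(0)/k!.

L = (64 + 192·x + 192·x^2 + 64·x^3) - Dx + (1 + x)·Dx^2  (order 2).
h: a_k = 0, 24, 12, -256, -384, 3136/5, …
ICs: h(0) = 0, h′(0) = 24.

f: a_k = 0, 12, 0, -32, 0, 128/5, …
L₀ from L_f via x↦r, Dx↦r'^{-1}Dx.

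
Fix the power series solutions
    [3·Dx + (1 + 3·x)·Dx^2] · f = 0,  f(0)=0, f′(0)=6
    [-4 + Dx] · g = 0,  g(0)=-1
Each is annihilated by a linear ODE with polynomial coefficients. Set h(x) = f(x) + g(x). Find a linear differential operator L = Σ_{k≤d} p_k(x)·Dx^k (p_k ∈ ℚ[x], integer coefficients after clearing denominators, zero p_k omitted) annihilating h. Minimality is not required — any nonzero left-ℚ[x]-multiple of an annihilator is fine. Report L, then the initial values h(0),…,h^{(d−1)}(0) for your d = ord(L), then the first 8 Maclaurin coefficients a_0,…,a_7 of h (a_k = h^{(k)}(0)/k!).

f: a_k = 0, 6, -9, 18, -81/2, 486/5, -243, 4374/7, …
g: a_k = -1, -4, -8, -32/3, -32/3, -128/15, -256/45, -1024/315, …
L₀ := lclm(L_f,L_g); ord L₀ ≤ 2+1.
L = (-120 - 144·x)·Dx + (2 - 96·x - 144·x^2)·Dx^2 + (7 + 33·x + 36·x^2)·Dx^3  (order 3).
h: a_k = -1, 2, -17, 22/3, -307/6, 266/3, -11191/45, 195806/315, …
ICs: h(0) = -1, h′(0) = 2, h′′(0) = -34.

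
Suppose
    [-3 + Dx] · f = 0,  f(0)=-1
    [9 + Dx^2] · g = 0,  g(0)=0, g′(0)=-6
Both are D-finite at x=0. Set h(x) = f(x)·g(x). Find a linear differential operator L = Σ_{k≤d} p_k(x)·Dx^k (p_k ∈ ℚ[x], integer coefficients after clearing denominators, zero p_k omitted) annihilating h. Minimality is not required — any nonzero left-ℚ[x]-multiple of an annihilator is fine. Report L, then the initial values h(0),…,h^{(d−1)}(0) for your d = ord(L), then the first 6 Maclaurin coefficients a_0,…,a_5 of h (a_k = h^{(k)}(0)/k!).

L = 18 - 6·Dx + Dx^2  (order 2).
h: a_k = 0, 6, 18, 18, 0, -81/5, …
ICs: h(0) = 0, h′(0) = 6.

f: a_k = -1, -3, -9/2, -9/2, -27/8, -81/40, …
g: a_k = 0, -6, 0, 9, 0, -81/20, …
h₀=f·g: eliminate ⇒ L₀, order ≤ 1·2.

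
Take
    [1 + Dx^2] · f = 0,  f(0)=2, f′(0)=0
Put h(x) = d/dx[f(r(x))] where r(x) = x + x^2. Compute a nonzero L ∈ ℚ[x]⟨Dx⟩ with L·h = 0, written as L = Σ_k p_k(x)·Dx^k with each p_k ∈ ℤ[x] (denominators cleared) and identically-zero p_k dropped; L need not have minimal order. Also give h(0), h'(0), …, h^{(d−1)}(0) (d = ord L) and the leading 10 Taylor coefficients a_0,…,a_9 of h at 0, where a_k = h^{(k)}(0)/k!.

f: a_k = 2, 0, -1, 0, 1/12, 0, -1/360, 0, 1/20160, 0, …
Substitute x→r, Dx→(1/r')Dx; clear ⇒ L₀.
Differentiate: ansatz ord ≤ ord L₀ ⇒ L.
L = (13 + 8·x + 24·x^2 + 32·x^3 + 16·x^4) + (-6 - 12·x)·Dx + (1 + 4·x + 4·x^2)·Dx^2  (order 2).
h: a_k = 0, -2, -6, -11/3, 5/3, 179/60, 133/60, 841/2520, -139/280, -73081/181440, …
ICs: h(0) = 0, h′(0) = -2.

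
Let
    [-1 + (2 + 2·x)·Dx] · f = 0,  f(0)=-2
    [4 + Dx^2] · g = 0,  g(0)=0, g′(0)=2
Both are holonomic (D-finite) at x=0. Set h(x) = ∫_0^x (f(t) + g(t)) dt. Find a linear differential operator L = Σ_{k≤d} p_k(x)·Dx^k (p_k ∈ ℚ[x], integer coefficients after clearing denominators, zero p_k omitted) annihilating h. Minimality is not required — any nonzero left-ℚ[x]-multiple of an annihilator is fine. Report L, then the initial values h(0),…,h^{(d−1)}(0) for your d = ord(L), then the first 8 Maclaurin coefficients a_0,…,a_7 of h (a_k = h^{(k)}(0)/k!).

f: a_k = -2, -1, 1/4, -1/8, 5/64, -7/128, 21/512, -33/1024, …
g: a_k = 0, 2, 0, -4/3, 0, 4/15, 0, -8/315, …
h₀=f+g: left-lcm gives L₀, ord ≤ 3.
h=∫₀ˣh₀: take L = L₀·Dx.
L = (-76 - 128·x - 64·x^2)·Dx + (120 + 376·x + 384·x^2 + 128·x^3)·Dx^2 + (-19 - 32·x - 16·x^2)·Dx^3 + (30 + 94·x + 96·x^2 + 32·x^3)·Dx^4  (order 4).
h: a_k = 0, -2, 1/2, 1/12, -35/96, 1/64, 407/11520, 3/512, …
ICs: h(0) = 0, h′(0) = -2, h′′(0) = 1, h′′′(0) = 1/2.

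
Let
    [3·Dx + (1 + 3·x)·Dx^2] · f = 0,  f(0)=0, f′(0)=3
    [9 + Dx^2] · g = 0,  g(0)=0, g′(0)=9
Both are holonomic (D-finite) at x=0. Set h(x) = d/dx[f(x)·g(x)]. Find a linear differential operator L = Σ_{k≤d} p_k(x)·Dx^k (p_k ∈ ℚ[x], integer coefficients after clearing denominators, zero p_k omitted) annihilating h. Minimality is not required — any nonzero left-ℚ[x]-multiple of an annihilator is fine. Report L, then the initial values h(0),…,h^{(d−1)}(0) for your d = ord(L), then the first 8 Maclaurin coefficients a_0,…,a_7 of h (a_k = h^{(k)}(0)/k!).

f: a_k = 0, 3, -9/2, 9, -81/4, 243/5, -243/2, 2187/7, …
g: a_k = 0, 9, 0, -27/2, 0, 243/40, 0, -729/560, …
f·g: L₀ = L_f ⊗_s L_g, ord ≤ 2·2.
h₀' ⇒ L via d/dx closure of L₀.
L = (-675 - 3564·x - 10206·x^2 + 8748·x^3 + 94041·x^4 + 157464·x^5 + 78732·x^6) + (-216 - 864·x + 1620·x^2 + 14580·x^3 + 29160·x^4 + 17496·x^5)·Dx + (-84 - 396·x - 378·x^2 + 5832·x^3 + 23814·x^4 + 34992·x^5 + 17496·x^6)·Dx^2 + (-24 - 96·x + 180·x^2 + 1620·x^3 + 3240·x^4 + 1944·x^5)·Dx^3 + (-1 + 84·x^2 + 540·x^3 + 1485·x^4 + 1944·x^5 + 972·x^6)·Dx^4  (order 4).
h: a_k = 0, 54, -243/2, 162, -1215/2, 8019/4, -474579/80, 247131/14, …
ICs: h(0) = 0, h′(0) = 54, h′′(0) = -243, h′′′(0) = 972.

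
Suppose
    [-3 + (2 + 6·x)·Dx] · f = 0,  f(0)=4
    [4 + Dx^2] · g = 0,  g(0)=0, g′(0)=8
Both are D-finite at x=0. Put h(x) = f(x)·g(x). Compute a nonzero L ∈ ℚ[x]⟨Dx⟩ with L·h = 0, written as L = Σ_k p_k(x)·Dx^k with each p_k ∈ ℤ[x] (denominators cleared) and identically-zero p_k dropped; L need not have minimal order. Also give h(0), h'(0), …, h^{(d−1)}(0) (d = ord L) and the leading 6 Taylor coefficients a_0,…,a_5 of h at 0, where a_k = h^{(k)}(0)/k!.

L = (43 + 96·x + 144·x^2) + (-12 - 36·x)·Dx + (4 + 24·x + 36·x^2)·Dx^2  (order 2).
h: a_k = 0, 32, 48, -172/3, 22, -4379/60, …
ICs: h(0) = 0, h′(0) = 32.

f: a_k = 4, 6, -9/2, 27/4, -405/32, 1701/64, …
g: a_k = 0, 8, 0, -16/3, 0, 16/15, …
f·g: L₀ = L_f ⊗_s L_g, ord ≤ 1·2.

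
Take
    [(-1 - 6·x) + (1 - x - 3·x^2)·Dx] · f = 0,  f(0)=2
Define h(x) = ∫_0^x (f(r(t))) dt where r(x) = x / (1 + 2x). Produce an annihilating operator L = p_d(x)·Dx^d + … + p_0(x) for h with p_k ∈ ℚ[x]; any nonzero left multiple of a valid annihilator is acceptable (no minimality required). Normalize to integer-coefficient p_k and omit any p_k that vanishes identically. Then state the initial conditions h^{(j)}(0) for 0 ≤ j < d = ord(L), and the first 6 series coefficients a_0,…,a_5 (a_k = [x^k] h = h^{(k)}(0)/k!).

L = (1 + 8·x)·Dx + (-1 - 5·x - 5·x^2 + 2·x^3)·Dx^2  (order 2).
h: a_k = 0, 2, 1, 4/3, -5/2, 34/5, …
ICs: h(0) = 0, h′(0) = 2.

f: a_k = 2, 2, 8, 14, 38, 80, …
L₀ from L_f via x↦r, Dx↦r'^{-1}Dx.
h=∫h₀ ⇒ L = L₀·Dx.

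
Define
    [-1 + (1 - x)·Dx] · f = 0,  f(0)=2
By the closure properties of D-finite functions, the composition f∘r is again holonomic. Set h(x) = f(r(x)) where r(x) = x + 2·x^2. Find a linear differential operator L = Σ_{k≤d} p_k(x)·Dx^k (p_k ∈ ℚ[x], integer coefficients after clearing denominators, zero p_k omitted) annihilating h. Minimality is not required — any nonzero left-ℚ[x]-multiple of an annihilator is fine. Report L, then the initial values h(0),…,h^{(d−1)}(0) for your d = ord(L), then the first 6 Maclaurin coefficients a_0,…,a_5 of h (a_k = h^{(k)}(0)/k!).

f: a_k = 2, 2, 2, 2, 2, 2, …
h₀=f(r): pull back L_f along r ⇒ L₀.
L = (1 + 4·x) + (-1 + x + 2·x^2)·Dx  (order 1).
h: a_k = 2, 2, 6, 10, 22, 42, …
ICs: h(0) = 2.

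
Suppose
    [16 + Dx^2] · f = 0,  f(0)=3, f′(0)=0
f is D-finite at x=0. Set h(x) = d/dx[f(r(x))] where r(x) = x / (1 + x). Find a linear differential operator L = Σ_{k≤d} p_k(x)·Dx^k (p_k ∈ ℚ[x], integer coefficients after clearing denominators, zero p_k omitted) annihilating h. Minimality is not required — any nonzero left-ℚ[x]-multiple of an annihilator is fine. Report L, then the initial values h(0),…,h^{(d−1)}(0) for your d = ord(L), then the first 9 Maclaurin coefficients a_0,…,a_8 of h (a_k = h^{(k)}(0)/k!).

L = (22 + 12·x + 6·x^2) + (6 + 18·x + 18·x^2 + 6·x^3)·Dx + (1 + 4·x + 6·x^2 + 4·x^3 + x^4)·Dx^2  (order 2).
h: a_k = 0, -48, 144, -160, -160, 5488/5, -13776/5, 100544/21, -215232/35, …
ICs: h(0) = 0, h′(0) = -48.

f: a_k = 3, 0, -24, 0, 32, 0, -256/15, 0, 512/105, …
L₀ from L_f via x↦r, Dx↦r'^{-1}Dx.
h=h₀': d/dx-closure on L₀ ⇒ L.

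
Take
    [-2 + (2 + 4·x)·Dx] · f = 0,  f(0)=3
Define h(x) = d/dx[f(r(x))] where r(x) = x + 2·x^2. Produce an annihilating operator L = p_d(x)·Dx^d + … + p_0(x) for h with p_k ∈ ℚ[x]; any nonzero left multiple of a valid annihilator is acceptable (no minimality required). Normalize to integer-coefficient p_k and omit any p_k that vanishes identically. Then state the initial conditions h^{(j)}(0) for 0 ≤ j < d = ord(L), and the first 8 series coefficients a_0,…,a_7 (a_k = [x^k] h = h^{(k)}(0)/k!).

L = 3 + (-1 - 6·x - 12·x^2 - 16·x^3)·Dx  (order 1).
h: a_k = 3, 9, -27/2, 9/2, 225/8, -513/8, 441/16, 2601/16, …
ICs: h(0) = 3.

f: a_k = 3, 3, -3/2, 3/2, -15/8, 21/8, -63/16, 99/16, …
h₀=f(r): pull back L_f along r ⇒ L₀.
Differentiate: ansatz ord ≤ ord L₀ ⇒ L.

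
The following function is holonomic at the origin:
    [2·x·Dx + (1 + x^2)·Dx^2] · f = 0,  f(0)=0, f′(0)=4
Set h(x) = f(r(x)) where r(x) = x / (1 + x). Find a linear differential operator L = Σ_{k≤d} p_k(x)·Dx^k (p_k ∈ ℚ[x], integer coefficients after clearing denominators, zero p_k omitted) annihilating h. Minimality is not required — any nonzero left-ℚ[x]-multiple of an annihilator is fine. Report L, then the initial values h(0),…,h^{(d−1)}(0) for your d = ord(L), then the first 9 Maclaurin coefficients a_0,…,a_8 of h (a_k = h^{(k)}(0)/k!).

L = (2 + 4·x)·Dx + (1 + 2·x + 2·x^2)·Dx^2  (order 2).
h: a_k = 0, 4, -4, 8/3, 0, -16/5, 16/3, -32/7, 0, …
ICs: h(0) = 0, h′(0) = 4.

f: a_k = 0, 4, 0, -4/3, 0, 4/5, 0, -4/7, 0, …
Substitute x→r, Dx→(1/r')Dx; clear ⇒ L₀.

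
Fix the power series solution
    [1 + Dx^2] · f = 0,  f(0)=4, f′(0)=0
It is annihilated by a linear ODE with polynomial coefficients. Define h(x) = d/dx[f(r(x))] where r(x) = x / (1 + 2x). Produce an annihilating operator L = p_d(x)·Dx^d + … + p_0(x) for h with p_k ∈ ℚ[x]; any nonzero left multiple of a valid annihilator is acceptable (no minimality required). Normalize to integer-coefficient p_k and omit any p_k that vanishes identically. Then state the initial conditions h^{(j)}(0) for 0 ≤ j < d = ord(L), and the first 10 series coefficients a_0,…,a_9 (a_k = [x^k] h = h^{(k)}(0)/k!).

f: a_k = 4, 0, -2, 0, 1/6, 0, -1/180, 0, 1/10080, 0, …
L₀ from L_f via x↦r, Dx↦r'^{-1}Dx.
h₀' ⇒ L via d/dx closure of L₀.
L = (25 + 96·x + 96·x^2) + (12 + 72·x + 144·x^2 + 96·x^3)·Dx + (1 + 8·x + 24·x^2 + 32·x^3 + 16·x^4)·Dx^2  (order 2).
h: a_k = 0, -4, 24, -286/3, 940/3, -27601/30, 12509/5, -8095583/1260, 1103647/70, -3377674081/90720, …
ICs: h(0) = 0, h′(0) = -4.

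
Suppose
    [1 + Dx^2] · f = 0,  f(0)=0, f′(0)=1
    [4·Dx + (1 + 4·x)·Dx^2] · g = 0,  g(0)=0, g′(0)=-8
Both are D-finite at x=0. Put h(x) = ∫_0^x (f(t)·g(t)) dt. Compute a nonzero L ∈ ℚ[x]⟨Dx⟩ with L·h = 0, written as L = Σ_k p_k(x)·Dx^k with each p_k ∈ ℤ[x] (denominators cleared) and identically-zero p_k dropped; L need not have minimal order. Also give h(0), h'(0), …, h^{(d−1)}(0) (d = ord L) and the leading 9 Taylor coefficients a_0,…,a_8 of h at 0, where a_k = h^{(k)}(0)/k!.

L = (-147 - 144·x - 224·x^2 + 256·x^3 + 256·x^4)·Dx + (-56 - 160·x + 384·x^2 + 512·x^3)·Dx^2 + (-150 - 160·x - 192·x^2 + 512·x^3 + 512·x^4)·Dx^3 + (-56 - 160·x + 384·x^2 + 512·x^3)·Dx^4 + (-3 - 16·x + 32·x^2 + 256·x^3 + 256·x^4)·Dx^5  (order 5).
h: a_k = 0, 0, 0, -8/3, 4, -124/15, 188/9, -3623/63, 10081/60, …
ICs: h(0) = 0, h′(0) = 0, h′′(0) = 0, h′′′(0) = -16, h′′′′(0) = 96.

f: a_k = 0, 1, 0, -1/6, 0, 1/120, 0, -1/5040, 0, …
g: a_k = 0, -8, 16, -128/3, 128, -2048/5, 4096/3, -32768/7, 16384, …
L₀ := L_f ⊗_s L_g (sym. prod.), ord ≤ 4.
∫: right-multiply L₀ by Dx.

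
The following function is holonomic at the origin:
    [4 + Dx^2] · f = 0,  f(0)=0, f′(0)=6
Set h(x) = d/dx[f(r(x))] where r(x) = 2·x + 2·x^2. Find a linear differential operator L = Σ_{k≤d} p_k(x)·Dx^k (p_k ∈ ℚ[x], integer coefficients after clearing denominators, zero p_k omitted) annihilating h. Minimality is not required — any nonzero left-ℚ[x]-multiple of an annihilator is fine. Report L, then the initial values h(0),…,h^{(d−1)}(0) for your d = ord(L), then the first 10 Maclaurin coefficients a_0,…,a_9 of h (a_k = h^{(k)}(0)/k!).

f: a_k = 0, 6, 0, -4, 0, 4/5, 0, -8/105, 0, 4/945, …
h₀=f(r): pull back L_f along r ⇒ L₀.
Derive L from L₀ (diff closure).
L = (28 + 128·x + 384·x^2 + 512·x^3 + 256·x^4) + (-6 - 12·x)·Dx + (1 + 4·x + 4·x^2)·Dx^2  (order 2).
h: a_k = 12, 24, -96, -384, -352, 576, 25856/15, 22528/15, -70528/105, -20736/7, …
ICs: h(0) = 12, h′(0) = 24.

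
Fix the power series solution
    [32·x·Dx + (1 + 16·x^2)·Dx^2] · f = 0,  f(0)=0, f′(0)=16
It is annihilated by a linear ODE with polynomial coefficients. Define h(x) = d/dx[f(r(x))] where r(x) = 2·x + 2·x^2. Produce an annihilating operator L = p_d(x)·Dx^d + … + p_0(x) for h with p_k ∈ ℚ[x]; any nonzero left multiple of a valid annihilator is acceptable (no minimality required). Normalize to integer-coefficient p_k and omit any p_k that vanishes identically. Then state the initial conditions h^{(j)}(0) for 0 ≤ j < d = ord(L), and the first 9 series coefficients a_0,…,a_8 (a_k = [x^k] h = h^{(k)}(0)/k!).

L = (-2 + 128·x + 512·x^2 + 768·x^3 + 384·x^4) + (1 + 2·x + 64·x^2 + 256·x^3 + 320·x^4 + 128·x^5)·Dx  (order 1).
h: a_k = 32, 64, -2048, -8192, 120832, 782336, -6553600, -65011712, 311558144, …
ICs: h(0) = 32.

f: a_k = 0, 16, 0, -256/3, 0, 4096/5, 0, -65536/7, 0, …
Substitute x→r, Dx→(1/r')Dx; clear ⇒ L₀.
Differentiate: ansatz ord ≤ ord L₀ ⇒ L.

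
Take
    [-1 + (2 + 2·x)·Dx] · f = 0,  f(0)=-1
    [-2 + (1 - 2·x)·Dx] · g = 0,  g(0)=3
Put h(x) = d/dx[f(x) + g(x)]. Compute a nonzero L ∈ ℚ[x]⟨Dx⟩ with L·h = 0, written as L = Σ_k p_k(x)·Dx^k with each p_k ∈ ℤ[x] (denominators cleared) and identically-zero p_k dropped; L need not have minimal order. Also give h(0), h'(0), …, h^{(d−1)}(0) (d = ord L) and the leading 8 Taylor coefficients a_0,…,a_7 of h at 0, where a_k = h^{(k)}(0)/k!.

f: a_k = -1, -1/2, 1/8, -1/16, 5/128, -7/256, 21/1024, -33/2048, …
g: a_k = 3, 6, 12, 24, 48, 96, 192, 384, …
f+g: L₀ = lclm(L_f,L_g), ord ≤ 1+1.
h₀' ⇒ L via d/dx closure of L₀.
L = (-20 - 8·x) + (-31 - 68·x - 28·x^2)·Dx + (6 - 2·x - 16·x^2 - 8·x^3)·Dx^2  (order 2).
h: a_k = 11/2, 97/4, 1149/16, 6149/32, 122845/256, 589887/512, 5504793/2048, 25166253/4096, …
ICs: h(0) = 11/2, h′(0) = 97/4.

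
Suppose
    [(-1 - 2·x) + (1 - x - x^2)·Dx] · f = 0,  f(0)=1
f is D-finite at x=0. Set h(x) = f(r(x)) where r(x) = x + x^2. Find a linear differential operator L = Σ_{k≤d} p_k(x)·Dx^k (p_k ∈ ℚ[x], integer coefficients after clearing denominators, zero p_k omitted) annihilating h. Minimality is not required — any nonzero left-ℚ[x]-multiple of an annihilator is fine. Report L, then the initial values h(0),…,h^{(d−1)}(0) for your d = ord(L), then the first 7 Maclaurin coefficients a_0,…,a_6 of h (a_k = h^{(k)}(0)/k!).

L = (1 + 4·x + 6·x^2 + 4·x^3) + (-1 + x + 2·x^2 + 2·x^3 + x^4)·Dx  (order 1).
h: a_k = 1, 1, 3, 7, 16, 37, 86, …
ICs: h(0) = 1.

f: a_k = 1, 1, 2, 3, 5, 8, 13, …
h₀=f(r): pull back L_f along r ⇒ L₀.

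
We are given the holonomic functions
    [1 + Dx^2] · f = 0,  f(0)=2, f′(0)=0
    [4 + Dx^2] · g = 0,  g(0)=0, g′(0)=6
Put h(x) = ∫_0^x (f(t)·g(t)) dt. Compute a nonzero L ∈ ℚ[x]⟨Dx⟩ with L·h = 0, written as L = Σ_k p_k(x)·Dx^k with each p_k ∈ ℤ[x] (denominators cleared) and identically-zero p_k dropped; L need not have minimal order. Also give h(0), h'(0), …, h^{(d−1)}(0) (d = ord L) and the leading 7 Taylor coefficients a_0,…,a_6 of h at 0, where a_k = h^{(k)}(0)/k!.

f: a_k = 2, 0, -1, 0, 1/12, 0, -1/360, …
g: a_k = 0, 6, 0, -4, 0, 4/5, 0, …
f·g: L₀ = L_f ⊗_s L_g, ord ≤ 2·2.
∫: right-multiply L₀ by Dx.
L = 9·Dx + 10·Dx^3 + Dx^5  (order 5).
h: a_k = 0, 0, 6, 0, -7/2, 0, 61/60, …
ICs: h(0) = 0, h′(0) = 0, h′′(0) = 12, h′′′(0) = 0, h′′′′(0) = -84.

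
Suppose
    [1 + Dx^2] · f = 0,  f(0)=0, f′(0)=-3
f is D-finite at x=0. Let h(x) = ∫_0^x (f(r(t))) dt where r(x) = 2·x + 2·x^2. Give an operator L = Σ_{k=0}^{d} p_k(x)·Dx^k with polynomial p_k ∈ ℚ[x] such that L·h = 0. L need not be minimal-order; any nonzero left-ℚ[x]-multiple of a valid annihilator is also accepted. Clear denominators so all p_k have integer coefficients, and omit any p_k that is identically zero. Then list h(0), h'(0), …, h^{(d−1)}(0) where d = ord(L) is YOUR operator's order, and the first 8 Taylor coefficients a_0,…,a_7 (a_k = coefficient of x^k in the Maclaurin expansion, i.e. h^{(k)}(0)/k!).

L = (4 + 24·x + 48·x^2 + 32·x^3)·Dx - 2·Dx^2 + (1 + 2·x)·Dx^3  (order 3).
h: a_k = 0, 0, -3, -2, 1, 12/5, 28/15, 0, …
ICs: h(0) = 0, h′(0) = 0, h′′(0) = -6.

f: a_k = 0, -3, 0, 1/2, 0, -1/40, 0, 1/1680, …
L₀ from L_f via x↦r, Dx↦r'^{-1}Dx.
h=∫₀ˣh₀: take L = L₀·Dx.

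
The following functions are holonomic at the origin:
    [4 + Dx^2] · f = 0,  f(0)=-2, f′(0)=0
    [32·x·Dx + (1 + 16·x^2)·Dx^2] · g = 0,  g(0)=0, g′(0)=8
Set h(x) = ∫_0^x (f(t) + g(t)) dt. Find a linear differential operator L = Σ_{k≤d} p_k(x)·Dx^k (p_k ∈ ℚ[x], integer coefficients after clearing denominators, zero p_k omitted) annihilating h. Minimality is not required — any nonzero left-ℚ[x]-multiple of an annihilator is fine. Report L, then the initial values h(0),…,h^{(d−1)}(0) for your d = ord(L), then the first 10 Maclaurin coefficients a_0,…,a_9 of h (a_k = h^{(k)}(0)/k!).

f: a_k = -2, 0, 4, 0, -4/3, 0, 8/45, 0, -4/315, 0, …
g: a_k = 0, 8, 0, -128/3, 0, 2048/5, 0, -32768/7, 0, 524288/9, …
f+g: L₀ = lclm(L_f,L_g), ord ≤ 2+2.
h=∫h₀ ⇒ L = L₀·Dx.
L = (-6016·x + 102400·x^3 + 32768·x^5)·Dx^2 + (-28 + 1216·x^2 + 27648·x^4 + 16384·x^6)·Dx^3 + (-1504·x + 25600·x^3 + 8192·x^5)·Dx^4 + (-7 + 304·x^2 + 6912·x^4 + 4096·x^6)·Dx^5  (order 5).
h: a_k = 0, -2, 4, 4/3, -32/3, -4/15, 1024/15, 8/315, -4096/7, -4/2835, …
ICs: h(0) = 0, h′(0) = -2, h′′(0) = 8, h′′′(0) = 8, h′′′′(0) = -256.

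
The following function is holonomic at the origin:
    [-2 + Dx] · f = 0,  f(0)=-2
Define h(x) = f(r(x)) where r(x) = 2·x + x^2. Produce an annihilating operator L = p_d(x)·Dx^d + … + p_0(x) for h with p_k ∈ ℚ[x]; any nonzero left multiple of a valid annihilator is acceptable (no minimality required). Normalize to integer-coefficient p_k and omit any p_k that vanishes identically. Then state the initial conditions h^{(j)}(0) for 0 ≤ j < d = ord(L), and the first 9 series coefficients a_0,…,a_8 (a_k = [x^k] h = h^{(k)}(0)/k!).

L = (-4 - 4·x) + Dx  (order 1).
h: a_k = -2, -8, -20, -112/3, -172/3, -1136/15, -3992/45, -5920/63, -28772/315, …
ICs: h(0) = -2.

f: a_k = -2, -4, -4, -8/3, -4/3, -8/15, -8/45, -16/315, -4/315, …
Change of var in L_f (x↦r) gives L₀.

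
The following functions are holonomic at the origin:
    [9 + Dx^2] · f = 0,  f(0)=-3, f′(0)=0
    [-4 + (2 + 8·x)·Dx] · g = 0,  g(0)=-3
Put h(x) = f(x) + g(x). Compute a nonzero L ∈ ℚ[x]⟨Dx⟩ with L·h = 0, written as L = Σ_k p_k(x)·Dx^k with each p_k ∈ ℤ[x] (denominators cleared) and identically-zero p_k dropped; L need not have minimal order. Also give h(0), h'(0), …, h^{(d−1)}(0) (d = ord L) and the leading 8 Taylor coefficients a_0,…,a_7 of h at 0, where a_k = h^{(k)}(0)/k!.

L = (-378 - 1296·x - 2592·x^2) + (45 + 828·x + 3888·x^2 + 5184·x^3)·Dx + (-42 - 144·x - 288·x^2)·Dx^2 + (5 + 92·x + 432·x^2 + 576·x^3)·Dx^3  (order 3).
h: a_k = -6, -6, 39/2, -12, 159/8, -84, 20403/80, -792, …
ICs: h(0) = -6, h′(0) = -6, h′′(0) = 39.

f: a_k = -3, 0, 27/2, 0, -81/8, 0, 243/80, 0, …
g: a_k = -3, -6, 6, -12, 30, -84, 252, -792, …
Sum ⇒ L₀ = lclm(L_f,L_g) in ℚ(x)⟨Dx⟩.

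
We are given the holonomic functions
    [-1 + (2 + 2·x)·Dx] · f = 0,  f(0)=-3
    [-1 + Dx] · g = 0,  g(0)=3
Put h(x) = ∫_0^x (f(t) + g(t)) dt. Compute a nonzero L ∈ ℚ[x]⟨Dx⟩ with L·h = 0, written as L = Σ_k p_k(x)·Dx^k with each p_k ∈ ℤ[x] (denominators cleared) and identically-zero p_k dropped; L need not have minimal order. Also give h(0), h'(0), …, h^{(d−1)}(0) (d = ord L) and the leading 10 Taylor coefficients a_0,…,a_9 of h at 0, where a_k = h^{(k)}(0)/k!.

L = (3 + 2·x)·Dx + (-5 - 8·x - 4·x^2)·Dx^2 + (2 + 6·x + 4·x^2)·Dx^3  (order 3).
h: a_k = 0, 0, 3/4, 5/8, 5/64, 31/640, -73/7680, 1009/107520, -10267/1720320, 135391/30965760, …
ICs: h(0) = 0, h′(0) = 0, h′′(0) = 3/2.

f: a_k = -3, -3/2, 3/8, -3/16, 15/128, -21/256, 63/1024, -99/2048, 1287/32768, -2145/65536, …
g: a_k = 3, 3, 3/2, 1/2, 1/8, 1/40, 1/240, 1/1680, 1/13440, 1/120960, …
f+g: L₀ = lclm(L_f,L_g), ord ≤ 1+1.
Integrate: L := L₀·Dx.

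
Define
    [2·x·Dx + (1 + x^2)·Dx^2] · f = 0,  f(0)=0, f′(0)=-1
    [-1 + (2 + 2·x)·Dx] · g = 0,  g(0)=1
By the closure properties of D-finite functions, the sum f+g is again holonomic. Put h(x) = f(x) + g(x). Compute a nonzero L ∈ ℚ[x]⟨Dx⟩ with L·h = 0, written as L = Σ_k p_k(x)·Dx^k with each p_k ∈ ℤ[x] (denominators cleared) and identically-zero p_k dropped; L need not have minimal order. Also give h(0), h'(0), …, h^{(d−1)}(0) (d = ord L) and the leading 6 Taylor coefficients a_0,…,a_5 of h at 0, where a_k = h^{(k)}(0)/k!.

f: a_k = 0, -1, 0, 1/3, 0, -1/5, …
g: a_k = 1, 1/2, -1/8, 1/16, -5/128, 7/256, …
h₀=f+g: left-lcm gives L₀, ord ≤ 3.
L = (-4 - 10·x + 12·x^2 + 6·x^3)·Dx + (-11 - 16·x + 10·x^2 + 48·x^3 + 21·x^4)·Dx^2 + (-2 + 6·x + 12·x^2 + 12·x^3 + 14·x^4 + 6·x^5)·Dx^3  (order 3).
h: a_k = 1, -1/2, -1/8, 19/48, -5/128, -221/1280, …
ICs: h(0) = 1, h′(0) = -1/2, h′′(0) = -1/4.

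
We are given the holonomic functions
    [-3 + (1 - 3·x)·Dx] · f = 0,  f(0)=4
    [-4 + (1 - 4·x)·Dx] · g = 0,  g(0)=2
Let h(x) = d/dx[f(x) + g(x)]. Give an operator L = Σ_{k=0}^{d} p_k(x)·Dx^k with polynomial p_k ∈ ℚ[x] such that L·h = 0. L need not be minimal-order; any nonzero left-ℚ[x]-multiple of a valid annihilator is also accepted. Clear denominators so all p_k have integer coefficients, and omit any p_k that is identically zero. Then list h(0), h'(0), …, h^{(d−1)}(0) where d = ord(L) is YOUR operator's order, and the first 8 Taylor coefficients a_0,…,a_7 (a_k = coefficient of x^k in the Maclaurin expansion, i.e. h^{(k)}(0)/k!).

L = 72 + (-21 + 72·x)·Dx + (1 - 7·x + 12·x^2)·Dx^2  (order 2).
h: a_k = 20, 136, 708, 3344, 15100, 66648, 290612, 1258528, …
ICs: h(0) = 20, h′(0) = 136.

f: a_k = 4, 12, 36, 108, 324, 972, 2916, 8748, …
g: a_k = 2, 8, 32, 128, 512, 2048, 8192, 32768, …
h₀=f+g: left-lcm gives L₀, ord ≤ 2.
Differentiate: ansatz ord ≤ ord L₀ ⇒ L.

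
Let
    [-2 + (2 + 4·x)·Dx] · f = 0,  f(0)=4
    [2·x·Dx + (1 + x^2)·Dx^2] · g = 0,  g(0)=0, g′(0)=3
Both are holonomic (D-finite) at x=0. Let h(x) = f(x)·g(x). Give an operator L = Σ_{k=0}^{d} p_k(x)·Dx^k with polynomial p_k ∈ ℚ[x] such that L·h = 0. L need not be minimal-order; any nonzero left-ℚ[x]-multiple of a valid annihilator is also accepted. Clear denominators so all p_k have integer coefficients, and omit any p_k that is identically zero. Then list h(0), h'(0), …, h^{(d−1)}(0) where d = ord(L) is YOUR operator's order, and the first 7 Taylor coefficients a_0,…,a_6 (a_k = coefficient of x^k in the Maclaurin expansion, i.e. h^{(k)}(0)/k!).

f: a_k = 4, 4, -2, 2, -5/2, 7/2, -21/4, …
g: a_k = 0, 3, 0, -1, 0, 3/5, 0, …
L₀ := L_f ⊗_s L_g (sym. prod.), ord ≤ 2.
L = (3 - 2·x - x^2) + (-2 - 2·x + 6·x^2 + 4·x^3)·Dx + (1 + 4·x + 5·x^2 + 4·x^3 + 4·x^4)·Dx^2  (order 2).
h: a_k = 0, 12, 12, -10, 2, -31/10, 109/10, …
ICs: h(0) = 0, h′(0) = 12.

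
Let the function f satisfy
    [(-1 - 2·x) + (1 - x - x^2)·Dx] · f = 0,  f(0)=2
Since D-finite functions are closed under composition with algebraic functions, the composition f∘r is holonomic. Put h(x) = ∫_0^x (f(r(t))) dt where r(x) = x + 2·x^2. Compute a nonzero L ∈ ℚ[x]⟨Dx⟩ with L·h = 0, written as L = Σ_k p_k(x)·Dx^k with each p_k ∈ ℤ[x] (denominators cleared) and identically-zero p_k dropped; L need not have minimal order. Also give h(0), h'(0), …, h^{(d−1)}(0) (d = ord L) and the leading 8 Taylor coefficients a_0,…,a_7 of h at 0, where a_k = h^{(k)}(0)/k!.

f: a_k = 2, 2, 4, 6, 10, 16, 26, 42, …
Substitute x→r, Dx→(1/r')Dx; clear ⇒ L₀.
h=∫h₀ ⇒ L = L₀·Dx.
L = (1 + 6·x + 12·x^2 + 16·x^3)·Dx + (-1 + x + 3·x^2 + 4·x^3 + 4·x^4)·Dx^2  (order 2).
h: a_k = 0, 2, 1, 8/3, 11/2, 62/5, 28, 474/7, …
ICs: h(0) = 0, h′(0) = 2.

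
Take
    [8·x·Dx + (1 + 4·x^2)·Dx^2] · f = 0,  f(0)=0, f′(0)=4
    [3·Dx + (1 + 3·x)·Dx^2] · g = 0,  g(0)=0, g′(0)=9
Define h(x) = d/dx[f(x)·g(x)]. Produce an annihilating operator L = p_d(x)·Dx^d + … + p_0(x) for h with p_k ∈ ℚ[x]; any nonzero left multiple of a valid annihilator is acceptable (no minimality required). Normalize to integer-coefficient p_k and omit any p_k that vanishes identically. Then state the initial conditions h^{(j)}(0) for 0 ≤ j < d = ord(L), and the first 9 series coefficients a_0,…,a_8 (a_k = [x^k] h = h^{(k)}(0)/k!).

L = (1632 + 8496·x + 23040·x^2 + 110016·x^3 + 207360·x^4 + 269568·x^5 + 82944·x^7) + (418 + 6672·x + 44112·x^2 + 151488·x^3 + 393984·x^4 + 642816·x^5 + 725760·x^6 + 82944·x^7 + 290304·x^8)·Dx + (204 + 1844·x + 12096·x^2 + 47408·x^3 + 122880·x^4 + 240192·x^5 + 331776·x^6 + 361728·x^7 + 82944·x^8 + 165888·x^9)·Dx^2 + (25 + 246·x + 1217·x^2 + 4128·x^3 + 10624·x^4 + 22080·x^5 + 34272·x^6 + 41472·x^7 + 43776·x^8 + 13824·x^9 + 20736·x^10)·Dx^3  (order 3).
h: a_k = 0, 72, -162, 240, -855, 16632/5, -45738/5, 23904, -5154273/70, …
ICs: h(0) = 0, h′(0) = 72, h′′(0) = -324.

f: a_k = 0, 4, 0, -16/3, 0, 64/5, 0, -256/7, 0, …
g: a_k = 0, 9, -27/2, 27, -243/4, 729/5, -729/2, 6561/7, -19683/8, …
h₀=f·g: eliminate ⇒ L₀, order ≤ 2·2.
Differentiate: ansatz ord ≤ ord L₀ ⇒ L.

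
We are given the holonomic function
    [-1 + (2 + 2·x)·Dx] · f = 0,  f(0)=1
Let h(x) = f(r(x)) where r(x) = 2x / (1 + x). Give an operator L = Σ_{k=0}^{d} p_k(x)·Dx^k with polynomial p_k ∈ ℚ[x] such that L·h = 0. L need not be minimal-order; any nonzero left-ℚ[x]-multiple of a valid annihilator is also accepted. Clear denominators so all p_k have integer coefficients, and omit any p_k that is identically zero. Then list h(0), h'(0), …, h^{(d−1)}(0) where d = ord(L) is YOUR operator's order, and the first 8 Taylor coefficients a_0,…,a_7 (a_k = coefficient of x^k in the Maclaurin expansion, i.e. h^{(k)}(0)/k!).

L = -1 + (1 + 4·x + 3·x^2)·Dx  (order 1).
h: a_k = 1, 1, -3/2, 5/2, -37/8, 75/8, -327/16, 753/16, …
ICs: h(0) = 1.

f: a_k = 1, 1/2, -1/8, 1/16, -5/128, 7/256, -21/1024, 33/2048, …
Substitute x→r, Dx→(1/r')Dx; clear ⇒ L₀.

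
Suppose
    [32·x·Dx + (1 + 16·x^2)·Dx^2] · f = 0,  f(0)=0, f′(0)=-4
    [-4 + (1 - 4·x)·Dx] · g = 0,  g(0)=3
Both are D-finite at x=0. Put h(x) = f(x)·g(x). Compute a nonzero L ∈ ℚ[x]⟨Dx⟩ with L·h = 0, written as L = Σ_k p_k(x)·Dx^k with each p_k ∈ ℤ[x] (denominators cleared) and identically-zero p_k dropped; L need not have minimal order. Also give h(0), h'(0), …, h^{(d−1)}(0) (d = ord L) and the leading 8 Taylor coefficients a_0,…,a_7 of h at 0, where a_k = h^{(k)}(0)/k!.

L = 128·x + (8 - 32·x + 256·x^2)·Dx + (-1 + 4·x - 16·x^2 + 64·x^3)·Dx^2  (order 2).
h: a_k = 0, -12, -48, -128, -512, -13312/5, -53248/5, -1245184/35, …
ICs: h(0) = 0, h′(0) = -12.

f: a_k = 0, -4, 0, 64/3, 0, -1024/5, 0, 16384/7, …
g: a_k = 3, 12, 48, 192, 768, 3072, 12288, 49152, …
f·g: L₀ = L_f ⊗_s L_g, ord ≤ 2·1.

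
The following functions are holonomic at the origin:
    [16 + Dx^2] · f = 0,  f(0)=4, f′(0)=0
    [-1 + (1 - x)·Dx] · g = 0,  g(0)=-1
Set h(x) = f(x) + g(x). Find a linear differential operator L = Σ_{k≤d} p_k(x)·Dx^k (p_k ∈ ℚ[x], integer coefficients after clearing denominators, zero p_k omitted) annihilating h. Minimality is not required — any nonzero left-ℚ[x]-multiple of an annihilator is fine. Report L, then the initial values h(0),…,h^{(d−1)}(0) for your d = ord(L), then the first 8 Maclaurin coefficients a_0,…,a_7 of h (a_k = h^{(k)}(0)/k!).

L = (-176 + 256·x - 128·x^2) + (144 - 400·x + 384·x^2 - 128·x^3)·Dx + (-11 + 16·x - 8·x^2)·Dx^2 + (9 - 25·x + 24·x^2 - 8·x^3)·Dx^3  (order 3).
h: a_k = 3, -1, -33, -1, 125/3, -1, -1069/45, -1, …
ICs: h(0) = 3, h′(0) = -1, h′′(0) = -66.

f: a_k = 4, 0, -32, 0, 128/3, 0, -1024/45, 0, …
g: a_k = -1, -1, -1, -1, -1, -1, -1, -1, …
h₀=f+g: left-lcm gives L₀, ord ≤ 3.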